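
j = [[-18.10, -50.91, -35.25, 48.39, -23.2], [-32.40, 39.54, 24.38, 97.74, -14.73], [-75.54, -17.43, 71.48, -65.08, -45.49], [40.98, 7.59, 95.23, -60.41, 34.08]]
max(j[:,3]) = 97.74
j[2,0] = -75.54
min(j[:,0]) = -75.54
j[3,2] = 95.23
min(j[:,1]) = -50.91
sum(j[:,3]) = 20.64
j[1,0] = -32.4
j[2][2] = 71.48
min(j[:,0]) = -75.54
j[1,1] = 39.54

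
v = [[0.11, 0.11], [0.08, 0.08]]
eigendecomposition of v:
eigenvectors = [[0.81, -0.71], [0.59, 0.71]]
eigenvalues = [0.19, -0.0]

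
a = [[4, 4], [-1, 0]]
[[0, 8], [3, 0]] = a@[[-3, 0], [3, 2]]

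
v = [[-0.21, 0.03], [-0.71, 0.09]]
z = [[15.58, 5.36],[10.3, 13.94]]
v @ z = [[-2.96, -0.71], [-10.13, -2.55]]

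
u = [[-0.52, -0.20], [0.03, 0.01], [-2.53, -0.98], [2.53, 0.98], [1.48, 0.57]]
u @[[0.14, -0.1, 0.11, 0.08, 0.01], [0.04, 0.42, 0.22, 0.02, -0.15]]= [[-0.08, -0.03, -0.1, -0.05, 0.02], [0.00, 0.00, 0.01, 0.0, -0.0], [-0.39, -0.16, -0.49, -0.22, 0.12], [0.39, 0.16, 0.49, 0.22, -0.12], [0.23, 0.09, 0.29, 0.13, -0.07]]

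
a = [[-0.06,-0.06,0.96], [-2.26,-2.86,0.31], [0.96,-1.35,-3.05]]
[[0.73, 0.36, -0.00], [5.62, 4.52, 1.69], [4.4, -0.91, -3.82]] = a @ [[1.92, -1.09, -2.39], [-3.41, -0.69, 1.29], [0.67, 0.26, -0.07]]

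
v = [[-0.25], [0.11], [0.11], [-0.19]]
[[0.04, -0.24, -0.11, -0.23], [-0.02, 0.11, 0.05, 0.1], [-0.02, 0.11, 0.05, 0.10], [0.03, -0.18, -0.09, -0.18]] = v @ [[-0.16,0.96,0.45,0.93]]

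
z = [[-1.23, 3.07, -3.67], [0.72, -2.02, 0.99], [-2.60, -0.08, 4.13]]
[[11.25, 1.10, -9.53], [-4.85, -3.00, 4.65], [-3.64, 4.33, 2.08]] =z@[[-1.35, 0.72, 0.96], [1.08, 2.5, -1.43], [-1.71, 1.55, 1.08]]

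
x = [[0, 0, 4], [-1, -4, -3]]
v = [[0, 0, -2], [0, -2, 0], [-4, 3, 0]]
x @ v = [[-16, 12, 0], [12, -1, 2]]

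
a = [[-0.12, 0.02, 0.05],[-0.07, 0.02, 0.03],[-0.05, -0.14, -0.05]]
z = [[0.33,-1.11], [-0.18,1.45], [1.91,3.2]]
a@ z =[[0.05, 0.32], [0.03, 0.20], [-0.09, -0.31]]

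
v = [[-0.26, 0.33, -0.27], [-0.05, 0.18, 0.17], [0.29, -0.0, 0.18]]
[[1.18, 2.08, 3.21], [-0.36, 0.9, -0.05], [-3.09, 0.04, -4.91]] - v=[[1.44, 1.75, 3.48], [-0.31, 0.72, -0.22], [-3.38, 0.04, -5.09]]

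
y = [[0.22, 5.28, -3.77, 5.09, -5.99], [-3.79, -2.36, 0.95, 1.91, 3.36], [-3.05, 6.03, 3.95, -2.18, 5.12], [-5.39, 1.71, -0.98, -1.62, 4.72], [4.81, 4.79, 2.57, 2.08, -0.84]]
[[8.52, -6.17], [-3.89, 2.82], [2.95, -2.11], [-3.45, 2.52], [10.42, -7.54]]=y@ [[0.80, -0.58], [1.04, -0.75], [0.08, -0.06], [0.69, -0.5], [0.06, -0.04]]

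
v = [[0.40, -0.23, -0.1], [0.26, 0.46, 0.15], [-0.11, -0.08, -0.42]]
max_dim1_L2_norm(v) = 0.55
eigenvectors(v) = [[(-0.05+0.68j),(-0.05-0.68j),(0.07+0j)], [(0.72+0j),(0.72-0j),(-0.19+0j)], [(-0.08-0.07j),-0.08+0.07j,0.98+0.00j]]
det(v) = -0.10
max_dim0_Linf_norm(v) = 0.46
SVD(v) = [[0.14, 0.99, -0.04], [-0.82, 0.13, 0.55], [0.55, -0.04, 0.83]] @ diag([0.6249316440758236, 0.4689229020328515, 0.33026012805329114]) @ [[-0.35, -0.73, -0.59], [0.93, -0.35, -0.13], [0.11, 0.59, -0.80]]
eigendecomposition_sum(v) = [[(0.2+0.13j),-0.11+0.20j,(-0.04+0.03j)],[(0.13-0.22j),(0.23+0.1j),(0.03+0.04j)],[(-0.03+0.01j),-0.02-0.03j,-0.00-0.01j]] + [[0.20-0.13j, (-0.11-0.2j), (-0.04-0.03j)], [(0.13+0.22j), (0.23-0.1j), 0.03-0.04j], [-0.03-0.01j, -0.02+0.03j, (-0+0.01j)]] + [[(-0+0j), -0.00+0.00j, (-0.03+0j)], [(0.01-0j), (0.01-0j), 0.08-0.00j], [-0.04+0.00j, -0.05+0.00j, (-0.42+0j)]]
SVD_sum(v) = [[-0.03,-0.06,-0.05], [0.18,0.37,0.3], [-0.12,-0.25,-0.20]] + [[0.43, -0.16, -0.06],[0.06, -0.02, -0.01],[-0.02, 0.01, 0.00]] + [[-0.0, -0.01, 0.01], [0.02, 0.11, -0.15], [0.03, 0.16, -0.22]]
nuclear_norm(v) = 1.42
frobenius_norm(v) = 0.85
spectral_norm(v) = 0.62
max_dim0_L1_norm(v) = 0.77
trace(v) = 0.44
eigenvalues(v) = [(0.43+0.23j), (0.43-0.23j), (-0.41+0j)]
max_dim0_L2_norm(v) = 0.52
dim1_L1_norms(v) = [0.73, 0.87, 0.61]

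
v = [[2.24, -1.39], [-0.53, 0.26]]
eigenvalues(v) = [2.56, -0.06]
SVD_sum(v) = [[2.25, -1.38], [-0.5, 0.31]] + [[-0.01, -0.01], [-0.03, -0.05]]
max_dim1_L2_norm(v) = 2.64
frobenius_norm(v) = 2.70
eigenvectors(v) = [[0.97,0.52], [-0.22,0.86]]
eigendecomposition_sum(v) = [[2.25, -1.36], [-0.52, 0.31]] + [[-0.01, -0.03],  [-0.01, -0.05]]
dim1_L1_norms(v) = [3.63, 0.79]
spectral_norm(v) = 2.70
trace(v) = 2.50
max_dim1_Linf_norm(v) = 2.24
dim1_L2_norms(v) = [2.64, 0.59]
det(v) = -0.15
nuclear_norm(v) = 2.76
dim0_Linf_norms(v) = [2.24, 1.39]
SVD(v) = [[-0.98, 0.22],[0.22, 0.98]] @ diag([2.7009139747727255, 0.057128809521963274]) @ [[-0.85, 0.52],[-0.52, -0.85]]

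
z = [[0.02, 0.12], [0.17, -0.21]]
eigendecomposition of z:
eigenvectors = [[0.87, -0.37],[0.50, 0.93]]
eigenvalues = [0.09, -0.28]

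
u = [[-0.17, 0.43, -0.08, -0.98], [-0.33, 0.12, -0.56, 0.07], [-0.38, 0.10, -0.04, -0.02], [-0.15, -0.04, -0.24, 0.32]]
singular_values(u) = [1.13, 0.78, 0.28, 0.02]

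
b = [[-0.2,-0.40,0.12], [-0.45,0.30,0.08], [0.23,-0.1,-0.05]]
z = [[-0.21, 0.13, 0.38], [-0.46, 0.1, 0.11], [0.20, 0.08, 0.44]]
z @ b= [[0.07, 0.08, -0.03], [0.07, 0.2, -0.05], [0.03, -0.1, 0.01]]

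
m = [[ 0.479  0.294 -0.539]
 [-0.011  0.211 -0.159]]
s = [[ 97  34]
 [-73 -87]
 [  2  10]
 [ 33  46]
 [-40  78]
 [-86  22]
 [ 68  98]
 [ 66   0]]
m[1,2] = -0.159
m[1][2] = -0.159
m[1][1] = 0.211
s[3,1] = 46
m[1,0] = -0.011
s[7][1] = 0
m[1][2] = -0.159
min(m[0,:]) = -0.539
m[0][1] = 0.294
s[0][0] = 97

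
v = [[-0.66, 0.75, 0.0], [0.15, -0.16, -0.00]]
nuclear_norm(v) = 1.03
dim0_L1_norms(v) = [0.81, 0.91, 0.0]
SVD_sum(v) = [[-0.66, 0.75, 0.0], [0.15, -0.16, 0.00]] + [[0.00, 0.0, 0.00], [0.0, 0.00, 0.00]]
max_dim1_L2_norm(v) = 1.0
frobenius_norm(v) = 1.02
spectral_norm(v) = 1.02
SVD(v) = [[-0.98, 0.21], [0.21, 0.98]] @ diag([1.0228169388845714, 0.006746075214128536]) @ [[0.66,-0.75,0.0], [0.75,0.66,0.00]]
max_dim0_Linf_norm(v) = 0.75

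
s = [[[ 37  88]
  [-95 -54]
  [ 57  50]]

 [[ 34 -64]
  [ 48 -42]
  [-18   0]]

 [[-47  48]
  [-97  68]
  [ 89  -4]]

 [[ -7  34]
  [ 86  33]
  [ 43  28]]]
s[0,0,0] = 37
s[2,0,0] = -47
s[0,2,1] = 50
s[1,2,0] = -18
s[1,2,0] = -18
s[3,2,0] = 43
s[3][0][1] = 34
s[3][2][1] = 28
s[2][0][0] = -47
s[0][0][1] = 88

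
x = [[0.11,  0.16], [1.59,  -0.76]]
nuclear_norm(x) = 1.95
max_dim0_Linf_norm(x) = 1.59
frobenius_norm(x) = 1.77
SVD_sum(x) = [[0.03, -0.01], [1.59, -0.76]] + [[0.08, 0.17],[-0.0, -0.0]]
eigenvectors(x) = [[0.57,  -0.14], [0.82,  0.99]]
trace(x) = -0.65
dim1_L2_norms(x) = [0.19, 1.76]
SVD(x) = [[-0.02, -1.0], [-1.00, 0.02]] @ diag([1.7625622528778861, 0.19176627631059204]) @ [[-0.90, 0.43],[-0.43, -0.90]]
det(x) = -0.34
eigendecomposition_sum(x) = [[0.28, 0.04], [0.41, 0.06]] + [[-0.17, 0.12], [1.18, -0.82]]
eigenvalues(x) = [0.34, -0.99]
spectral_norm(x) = 1.76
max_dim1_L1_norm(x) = 2.35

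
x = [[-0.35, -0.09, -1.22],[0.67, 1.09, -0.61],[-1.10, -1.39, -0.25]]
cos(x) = [[0.44,-0.64,-0.36], [-0.42,0.28,0.49], [0.06,0.35,0.11]]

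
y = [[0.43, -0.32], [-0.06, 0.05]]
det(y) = 0.002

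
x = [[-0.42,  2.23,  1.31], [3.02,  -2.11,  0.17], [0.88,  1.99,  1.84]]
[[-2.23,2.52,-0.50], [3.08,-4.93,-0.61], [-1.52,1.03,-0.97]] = x @ [[0.58, -0.96, 0.01],[-0.66, 0.96, 0.24],[-0.39, -0.02, -0.79]]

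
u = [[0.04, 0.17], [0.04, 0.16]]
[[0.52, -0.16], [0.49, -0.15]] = u@[[0.89,0.75], [2.83,-1.12]]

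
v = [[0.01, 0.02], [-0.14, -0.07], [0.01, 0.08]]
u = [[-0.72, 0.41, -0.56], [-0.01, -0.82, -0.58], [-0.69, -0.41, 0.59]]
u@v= [[-0.07, -0.09], [0.11, 0.01], [0.06, 0.06]]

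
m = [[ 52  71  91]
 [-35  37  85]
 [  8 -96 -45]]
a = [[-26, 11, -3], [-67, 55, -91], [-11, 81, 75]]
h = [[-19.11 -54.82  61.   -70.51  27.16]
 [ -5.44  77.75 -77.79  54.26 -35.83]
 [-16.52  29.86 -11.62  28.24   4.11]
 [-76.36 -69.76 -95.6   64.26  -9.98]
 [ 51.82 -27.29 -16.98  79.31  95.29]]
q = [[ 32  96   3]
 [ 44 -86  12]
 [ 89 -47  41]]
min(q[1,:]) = -86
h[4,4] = 95.29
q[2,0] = 89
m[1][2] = 85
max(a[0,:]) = 11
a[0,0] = -26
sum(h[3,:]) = -187.43999999999997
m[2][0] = 8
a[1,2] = -91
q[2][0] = 89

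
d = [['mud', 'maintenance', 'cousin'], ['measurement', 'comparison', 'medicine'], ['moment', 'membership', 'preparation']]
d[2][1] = 'membership'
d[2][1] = 'membership'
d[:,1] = ['maintenance', 'comparison', 'membership']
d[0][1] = 'maintenance'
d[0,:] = ['mud', 'maintenance', 'cousin']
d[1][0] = 'measurement'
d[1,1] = 'comparison'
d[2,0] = 'moment'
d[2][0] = 'moment'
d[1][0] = 'measurement'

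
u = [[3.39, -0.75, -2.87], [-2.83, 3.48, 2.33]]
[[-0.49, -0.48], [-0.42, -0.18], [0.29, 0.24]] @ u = [[-0.30, -1.30, 0.29], [-0.91, -0.31, 0.79], [0.30, 0.62, -0.27]]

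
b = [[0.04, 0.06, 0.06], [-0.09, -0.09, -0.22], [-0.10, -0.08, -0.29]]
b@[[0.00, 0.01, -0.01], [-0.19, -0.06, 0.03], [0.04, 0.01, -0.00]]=[[-0.01, -0.0, 0.00], [0.01, 0.00, -0.00], [0.0, 0.0, -0.0]]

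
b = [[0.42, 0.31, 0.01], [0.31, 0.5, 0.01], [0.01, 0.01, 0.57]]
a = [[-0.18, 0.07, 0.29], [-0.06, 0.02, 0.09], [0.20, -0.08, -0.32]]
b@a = [[-0.09, 0.03, 0.15], [-0.08, 0.03, 0.13], [0.11, -0.04, -0.18]]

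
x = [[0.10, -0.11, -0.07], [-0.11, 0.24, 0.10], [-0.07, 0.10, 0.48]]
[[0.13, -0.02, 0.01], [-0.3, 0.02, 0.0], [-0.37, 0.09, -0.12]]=x@ [[-0.38, -0.08, 0.19], [-1.18, -0.03, 0.22], [-0.58, 0.19, -0.27]]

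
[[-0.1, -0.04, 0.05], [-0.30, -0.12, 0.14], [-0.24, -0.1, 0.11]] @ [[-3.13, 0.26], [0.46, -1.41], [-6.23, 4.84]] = [[-0.02, 0.27],[0.01, 0.77],[0.02, 0.61]]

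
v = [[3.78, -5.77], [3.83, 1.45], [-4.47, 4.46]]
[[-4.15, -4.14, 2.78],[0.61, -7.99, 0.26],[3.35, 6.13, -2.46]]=v @ [[-0.09, -1.89, 0.20], [0.66, -0.52, -0.35]]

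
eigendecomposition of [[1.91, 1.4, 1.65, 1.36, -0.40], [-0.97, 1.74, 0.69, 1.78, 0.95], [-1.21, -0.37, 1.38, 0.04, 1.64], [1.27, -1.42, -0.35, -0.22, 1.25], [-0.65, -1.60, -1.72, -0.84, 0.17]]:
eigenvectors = [[(-0.06+0.45j), (-0.06-0.45j), (-0.24+0j), 0.25+0.34j, 0.25-0.34j], [(-0.49+0j), (-0.49-0j), -0.53+0.00j, 0.21-0.32j, (0.21+0.32j)], [(-0.43-0.19j), (-0.43+0.19j), 0.11+0.00j, (-0.63+0j), (-0.63-0j)], [(0.17-0.28j), (0.17+0.28j), 0.69+0.00j, (0.38+0.33j), 0.38-0.33j], [0.23-0.41j, 0.23+0.41j, -0.42+0.00j, (0.17-0.06j), 0.17+0.06j]]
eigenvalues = [(1.16+2.93j), (1.16-2.93j), (-0.39+0j), (1.53+0.61j), (1.53-0.61j)]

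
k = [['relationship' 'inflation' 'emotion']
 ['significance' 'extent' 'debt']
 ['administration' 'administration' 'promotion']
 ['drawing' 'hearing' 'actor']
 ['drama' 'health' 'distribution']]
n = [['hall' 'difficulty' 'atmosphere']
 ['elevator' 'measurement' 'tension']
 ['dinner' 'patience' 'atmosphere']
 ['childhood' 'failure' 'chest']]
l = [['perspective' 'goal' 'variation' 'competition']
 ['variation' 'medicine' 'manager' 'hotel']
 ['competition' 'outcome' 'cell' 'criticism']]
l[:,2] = ['variation', 'manager', 'cell']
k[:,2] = ['emotion', 'debt', 'promotion', 'actor', 'distribution']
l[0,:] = ['perspective', 'goal', 'variation', 'competition']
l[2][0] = 'competition'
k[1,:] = ['significance', 'extent', 'debt']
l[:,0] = ['perspective', 'variation', 'competition']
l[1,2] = 'manager'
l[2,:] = ['competition', 'outcome', 'cell', 'criticism']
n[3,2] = 'chest'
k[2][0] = 'administration'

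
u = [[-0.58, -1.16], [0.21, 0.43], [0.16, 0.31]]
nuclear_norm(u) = 1.43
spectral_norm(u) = 1.43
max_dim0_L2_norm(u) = 1.28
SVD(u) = [[-0.91, -0.06], [0.34, -0.69], [0.24, 0.72]] @ diag([1.4257139143252653, 0.006311457781656237]) @ [[0.45, 0.89], [0.89, -0.45]]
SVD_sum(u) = [[-0.58, -1.16], [0.21, 0.43], [0.16, 0.31]] + [[-0.0, 0.0], [-0.00, 0.0], [0.00, -0.00]]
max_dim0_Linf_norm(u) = 1.16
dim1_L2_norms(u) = [1.3, 0.48, 0.35]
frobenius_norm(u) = 1.43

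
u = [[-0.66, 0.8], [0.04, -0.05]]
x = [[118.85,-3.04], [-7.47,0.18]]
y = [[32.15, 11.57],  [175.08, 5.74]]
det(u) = 0.00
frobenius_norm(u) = 1.04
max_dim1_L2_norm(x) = 118.89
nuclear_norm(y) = 188.51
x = u @ y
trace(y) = 37.89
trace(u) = -0.71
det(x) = -1.32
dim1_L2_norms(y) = [34.17, 175.17]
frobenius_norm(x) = 119.12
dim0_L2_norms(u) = [0.66, 0.8]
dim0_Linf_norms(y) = [175.08, 11.57]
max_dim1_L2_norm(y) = 175.17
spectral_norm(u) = 1.04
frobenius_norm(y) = 178.48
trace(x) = 119.03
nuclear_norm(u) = 1.04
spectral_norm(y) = 178.18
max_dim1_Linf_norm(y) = 175.08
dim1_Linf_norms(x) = [118.85, 7.47]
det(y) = -1841.13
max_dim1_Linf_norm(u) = 0.8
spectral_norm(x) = 119.12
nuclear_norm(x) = 119.13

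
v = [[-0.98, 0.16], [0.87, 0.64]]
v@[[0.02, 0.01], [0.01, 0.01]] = [[-0.02, -0.01], [0.02, 0.02]]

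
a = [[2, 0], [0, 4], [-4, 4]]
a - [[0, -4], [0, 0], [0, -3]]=[[2, 4], [0, 4], [-4, 7]]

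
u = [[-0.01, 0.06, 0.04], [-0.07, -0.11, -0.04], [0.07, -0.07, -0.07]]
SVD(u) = [[0.43, 0.12, 0.89], [-0.71, 0.66, 0.25], [-0.56, -0.74, 0.37]] @ diag([0.16623950418113848, 0.10471038886110218, 0.0004021369990558022]) @ [[0.03,0.86,0.51],[-0.95,-0.13,0.29],[-0.31,0.49,-0.81]]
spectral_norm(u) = 0.17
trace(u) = -0.19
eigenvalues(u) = [-0.0, -0.06, -0.13]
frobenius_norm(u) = 0.20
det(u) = -0.00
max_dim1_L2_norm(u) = 0.14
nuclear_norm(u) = 0.27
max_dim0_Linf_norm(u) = 0.11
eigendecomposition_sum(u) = [[-0.0,-0.00,-0.00], [0.00,0.00,0.00], [-0.00,-0.0,-0.0]] + [[-0.04, -0.04, -0.01], [-0.05, -0.05, -0.01], [0.13, 0.13, 0.03]] + [[0.03,  0.10,  0.05], [-0.02,  -0.06,  -0.03], [-0.06,  -0.2,  -0.1]]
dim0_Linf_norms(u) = [0.07, 0.11, 0.07]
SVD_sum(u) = [[0.0, 0.06, 0.04], [-0.00, -0.1, -0.06], [-0.0, -0.08, -0.05]] + [[-0.01, -0.0, 0.00], [-0.07, -0.01, 0.02], [0.07, 0.01, -0.02]] + [[-0.0, 0.00, -0.0],[-0.00, 0.00, -0.00],[-0.0, 0.00, -0.00]]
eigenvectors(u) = [[-0.31, 0.27, -0.43], [0.50, 0.36, 0.26], [-0.81, -0.89, 0.86]]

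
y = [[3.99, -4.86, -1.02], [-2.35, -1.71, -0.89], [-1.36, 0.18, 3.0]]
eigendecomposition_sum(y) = [[-0.64, -1.81, -0.35], [-0.95, -2.69, -0.53], [-0.11, -0.31, -0.06]] + [[4.61,-3.02,-0.73],  [-1.17,0.77,0.19],  [-2.36,1.55,0.37]] + [[0.03, -0.03, 0.07],[-0.23, 0.22, -0.55],[1.11, -1.06, 2.69]]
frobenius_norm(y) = 7.79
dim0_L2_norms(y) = [4.83, 5.16, 3.29]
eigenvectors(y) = [[0.56, 0.87, 0.02],  [0.83, -0.22, -0.2],  [0.1, -0.44, 0.98]]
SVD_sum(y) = [[4.06,  -4.52,  -1.74], [-0.03,  0.03,  0.01], [-1.17,  1.31,  0.5]] + [[-0.11, -0.09, -0.02], [-2.30, -1.88, -0.49], [-0.33, -0.27, -0.07]] + [[0.04,-0.25,0.74], [-0.02,0.14,-0.41], [0.15,-0.85,2.57]]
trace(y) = 5.28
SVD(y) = [[-0.96,-0.05,0.27], [0.01,-0.99,-0.15], [0.28,-0.14,0.95]] @ diag([6.579202373111883, 3.043466615765172, 2.855207013924182]) @ [[-0.64, 0.72, 0.27], [0.76, 0.62, 0.16], [0.05, -0.32, 0.95]]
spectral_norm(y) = 6.58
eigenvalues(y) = [-3.4, 5.75, 2.93]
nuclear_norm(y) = 12.48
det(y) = -57.17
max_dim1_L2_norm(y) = 6.37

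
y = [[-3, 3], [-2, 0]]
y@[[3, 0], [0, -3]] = [[-9, -9], [-6, 0]]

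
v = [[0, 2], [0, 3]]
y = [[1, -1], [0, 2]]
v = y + [[-1, 3], [0, 1]]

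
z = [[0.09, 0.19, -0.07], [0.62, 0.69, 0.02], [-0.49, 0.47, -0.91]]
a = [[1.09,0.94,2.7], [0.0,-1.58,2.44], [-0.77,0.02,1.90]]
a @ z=[[-0.64, 2.12, -2.51], [-2.18, 0.06, -2.25], [-0.99, 0.76, -1.67]]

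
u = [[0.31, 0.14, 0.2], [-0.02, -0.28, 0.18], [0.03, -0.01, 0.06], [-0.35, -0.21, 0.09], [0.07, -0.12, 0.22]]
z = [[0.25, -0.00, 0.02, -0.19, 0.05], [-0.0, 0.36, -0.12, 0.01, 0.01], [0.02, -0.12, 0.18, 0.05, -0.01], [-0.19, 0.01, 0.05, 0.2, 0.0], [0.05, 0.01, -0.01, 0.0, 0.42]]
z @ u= [[0.15, 0.07, 0.05], [-0.01, -0.10, 0.06], [-0.0, 0.03, -0.0], [-0.13, -0.07, -0.02], [0.04, -0.05, 0.10]]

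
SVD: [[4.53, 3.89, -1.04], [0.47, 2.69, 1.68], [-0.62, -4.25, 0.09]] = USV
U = [[-0.78,0.6,0.15], [-0.33,-0.61,0.72], [0.53,0.51,0.68]]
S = [7.38, 3.05, 1.31]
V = [[-0.55, -0.84, 0.04], [0.7, -0.48, -0.53], [0.46, -0.26, 0.85]]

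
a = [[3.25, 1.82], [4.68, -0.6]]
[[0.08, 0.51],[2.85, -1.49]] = a @ [[0.50, -0.23], [-0.85, 0.69]]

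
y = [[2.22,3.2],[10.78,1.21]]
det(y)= -31.810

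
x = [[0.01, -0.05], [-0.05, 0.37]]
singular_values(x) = [0.38, 0.0]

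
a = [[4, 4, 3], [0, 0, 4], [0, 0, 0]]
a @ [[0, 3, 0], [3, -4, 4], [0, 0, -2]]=[[12, -4, 10], [0, 0, -8], [0, 0, 0]]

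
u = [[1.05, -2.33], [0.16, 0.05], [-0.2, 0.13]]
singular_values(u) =[2.56, 0.21]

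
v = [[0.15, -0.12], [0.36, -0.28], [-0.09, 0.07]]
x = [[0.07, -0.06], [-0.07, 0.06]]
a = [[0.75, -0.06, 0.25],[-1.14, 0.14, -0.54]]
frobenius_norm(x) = 0.13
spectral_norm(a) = 1.49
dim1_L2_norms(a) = [0.79, 1.27]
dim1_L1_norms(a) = [1.06, 1.82]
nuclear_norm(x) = 0.13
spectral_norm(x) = 0.13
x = a @ v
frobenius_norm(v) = 0.51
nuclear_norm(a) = 1.58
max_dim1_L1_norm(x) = 0.13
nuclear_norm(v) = 0.51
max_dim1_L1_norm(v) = 0.64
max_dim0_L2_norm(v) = 0.4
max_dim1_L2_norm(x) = 0.09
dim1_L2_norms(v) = [0.19, 0.46, 0.11]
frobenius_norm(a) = 1.50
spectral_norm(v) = 0.51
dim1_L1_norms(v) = [0.27, 0.64, 0.16]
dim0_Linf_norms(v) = [0.36, 0.28]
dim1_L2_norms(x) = [0.09, 0.09]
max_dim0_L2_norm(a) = 1.36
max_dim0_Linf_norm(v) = 0.36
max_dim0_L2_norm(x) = 0.1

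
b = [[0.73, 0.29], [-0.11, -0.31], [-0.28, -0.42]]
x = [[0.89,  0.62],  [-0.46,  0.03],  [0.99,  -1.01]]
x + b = [[1.62, 0.91], [-0.57, -0.28], [0.71, -1.43]]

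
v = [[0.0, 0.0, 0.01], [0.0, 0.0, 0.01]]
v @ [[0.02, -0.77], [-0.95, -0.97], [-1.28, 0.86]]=[[-0.01, 0.01], [-0.01, 0.01]]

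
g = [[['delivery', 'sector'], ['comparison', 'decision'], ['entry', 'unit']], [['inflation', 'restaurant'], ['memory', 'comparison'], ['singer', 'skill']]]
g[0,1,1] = 'decision'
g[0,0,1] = 'sector'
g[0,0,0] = 'delivery'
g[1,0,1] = 'restaurant'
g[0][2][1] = 'unit'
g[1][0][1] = 'restaurant'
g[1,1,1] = 'comparison'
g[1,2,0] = 'singer'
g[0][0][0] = 'delivery'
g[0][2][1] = 'unit'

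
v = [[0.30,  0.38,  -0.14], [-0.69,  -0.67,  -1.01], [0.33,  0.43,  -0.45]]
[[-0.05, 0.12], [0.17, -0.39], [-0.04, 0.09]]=v @[[-0.02, 0.05], [-0.15, 0.32], [-0.06, 0.14]]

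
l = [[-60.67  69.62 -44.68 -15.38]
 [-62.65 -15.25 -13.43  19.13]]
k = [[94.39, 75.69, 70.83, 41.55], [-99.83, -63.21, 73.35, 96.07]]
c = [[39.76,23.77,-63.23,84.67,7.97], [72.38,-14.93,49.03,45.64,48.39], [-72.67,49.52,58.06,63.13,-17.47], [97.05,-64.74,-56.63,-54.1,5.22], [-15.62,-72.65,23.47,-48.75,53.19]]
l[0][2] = -44.68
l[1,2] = -13.43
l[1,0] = -62.65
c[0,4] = 7.97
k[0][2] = 70.83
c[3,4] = 5.22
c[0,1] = 23.77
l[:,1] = [69.62, -15.25]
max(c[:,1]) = 49.52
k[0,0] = 94.39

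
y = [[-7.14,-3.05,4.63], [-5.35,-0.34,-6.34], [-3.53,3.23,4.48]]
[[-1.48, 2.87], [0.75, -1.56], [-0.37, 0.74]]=y@ [[0.04, -0.07], [0.15, -0.29], [-0.16, 0.32]]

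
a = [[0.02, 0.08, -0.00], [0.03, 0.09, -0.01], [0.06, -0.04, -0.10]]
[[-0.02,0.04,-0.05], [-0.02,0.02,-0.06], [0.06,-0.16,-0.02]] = a @ [[-0.65, -0.88, 0.34], [-0.15, 0.66, -0.71], [-0.89, 0.81, 0.71]]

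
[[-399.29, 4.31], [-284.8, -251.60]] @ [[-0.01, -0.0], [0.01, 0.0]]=[[4.04, 0.0], [0.33, 0.00]]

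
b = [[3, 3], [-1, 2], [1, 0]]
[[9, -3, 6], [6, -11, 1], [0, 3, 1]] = b@[[0, 3, 1], [3, -4, 1]]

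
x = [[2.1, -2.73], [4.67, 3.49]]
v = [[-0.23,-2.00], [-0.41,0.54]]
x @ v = [[0.64,-5.67], [-2.5,-7.46]]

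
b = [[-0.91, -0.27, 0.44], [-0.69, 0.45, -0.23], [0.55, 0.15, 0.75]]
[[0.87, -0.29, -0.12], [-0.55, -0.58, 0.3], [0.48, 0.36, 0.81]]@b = [[-0.66,-0.38,0.36], [1.07,-0.07,0.12], [-0.24,0.15,0.74]]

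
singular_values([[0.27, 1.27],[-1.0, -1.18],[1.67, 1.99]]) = [3.24, 0.57]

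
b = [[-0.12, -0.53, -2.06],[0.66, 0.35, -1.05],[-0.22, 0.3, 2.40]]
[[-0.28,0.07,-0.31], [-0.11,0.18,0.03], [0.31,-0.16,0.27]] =b @ [[-0.05, -0.07, 0.23], [0.11, 0.31, 0.03], [0.11, -0.11, 0.13]]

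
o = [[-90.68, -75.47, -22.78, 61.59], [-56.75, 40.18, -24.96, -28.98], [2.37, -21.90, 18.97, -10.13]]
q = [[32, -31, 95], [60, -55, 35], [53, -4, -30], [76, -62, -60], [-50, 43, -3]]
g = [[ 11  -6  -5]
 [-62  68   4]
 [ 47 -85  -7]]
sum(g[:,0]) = -4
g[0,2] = -5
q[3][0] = 76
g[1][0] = -62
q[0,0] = 32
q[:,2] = [95, 35, -30, -60, -3]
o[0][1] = -75.47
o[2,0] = 2.37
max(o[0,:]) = 61.59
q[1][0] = 60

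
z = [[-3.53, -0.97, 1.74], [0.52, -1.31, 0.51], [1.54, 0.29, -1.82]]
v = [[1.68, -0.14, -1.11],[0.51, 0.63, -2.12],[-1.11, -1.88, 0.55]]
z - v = [[-5.21, -0.83, 2.85],[0.01, -1.94, 2.63],[2.65, 2.17, -2.37]]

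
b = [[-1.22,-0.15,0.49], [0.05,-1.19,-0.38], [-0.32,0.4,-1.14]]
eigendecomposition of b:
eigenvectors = [[(0.05+0.6j), 0.05-0.60j, 0.79+0.00j],[(0.08-0.45j), 0.08+0.45j, 0.59+0.00j],[(-0.66+0j), -0.66-0.00j, (0.17+0j)]]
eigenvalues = [(-1.16+0.56j), (-1.16-0.56j), (-1.23+0j)]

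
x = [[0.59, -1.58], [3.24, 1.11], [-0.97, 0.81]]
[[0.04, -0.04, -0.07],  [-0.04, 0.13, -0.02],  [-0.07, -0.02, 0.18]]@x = [[-0.04, -0.16], [0.42, 0.19], [-0.28, 0.23]]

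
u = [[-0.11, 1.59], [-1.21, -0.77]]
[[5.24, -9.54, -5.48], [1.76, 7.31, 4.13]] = u@[[-3.40, -2.13, -1.17], [3.06, -6.15, -3.53]]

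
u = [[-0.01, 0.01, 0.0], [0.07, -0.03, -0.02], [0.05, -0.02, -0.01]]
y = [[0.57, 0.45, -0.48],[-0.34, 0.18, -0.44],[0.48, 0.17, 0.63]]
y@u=[[0.00, 0.0, -0.0], [-0.01, -0.00, 0.0], [0.04, -0.01, -0.01]]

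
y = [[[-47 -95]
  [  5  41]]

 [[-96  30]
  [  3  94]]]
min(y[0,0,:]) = -95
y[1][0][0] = -96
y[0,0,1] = -95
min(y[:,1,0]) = 3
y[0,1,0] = 5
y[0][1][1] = 41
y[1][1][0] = 3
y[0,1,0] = 5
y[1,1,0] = 3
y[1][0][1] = 30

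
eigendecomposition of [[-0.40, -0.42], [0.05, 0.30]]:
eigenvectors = [[-1.00, 0.53], [0.07, -0.85]]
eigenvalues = [-0.37, 0.27]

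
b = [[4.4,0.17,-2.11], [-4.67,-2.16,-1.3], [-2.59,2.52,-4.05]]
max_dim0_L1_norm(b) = 11.66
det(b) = 86.90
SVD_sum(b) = [[3.65,0.22,0.91],[-4.81,-0.29,-1.19],[-3.23,-0.20,-0.80]] + [[0.48, 1.34, -2.25], [-0.15, -0.41, 0.70], [0.76, 2.13, -3.58]] + [[0.28, -1.39, -0.77], [0.29, -1.45, -0.80], [-0.12, 0.59, 0.33]]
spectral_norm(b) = 7.07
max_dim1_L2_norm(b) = 5.43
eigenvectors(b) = [[(0.82+0j), (-0.17-0.03j), (-0.17+0.03j)], [(-0.46+0j), (-0.33-0.61j), -0.33+0.61j], [-0.35+0.00j, (-0.7+0j), -0.70-0.00j]]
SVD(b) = [[-0.53, -0.53, -0.66], [0.7, 0.16, -0.69], [0.47, -0.84, 0.28]] @ diag([7.06731747456485, 5.061417472227331, 2.429316135364478]) @ [[-0.97, -0.06, -0.24], [-0.18, -0.50, 0.85], [-0.17, 0.86, 0.48]]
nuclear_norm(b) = 14.56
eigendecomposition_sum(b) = [[4.64-0.00j, -0.24-0.00j, -1.02-0.00j],  [(-2.59+0j), 0.14+0.00j, 0.57+0.00j],  [-2.00+0.00j, (0.1+0j), 0.44+0.00j]] + [[(-0.12+0.24j), 0.21+0.53j, -0.54-0.13j], [-1.04+0.23j, -1.15+1.96j, -0.93-2.02j], [(-0.3+1.04j), 1.21+1.96j, (-2.25-0.12j)]] + [[(-0.12-0.24j),0.21-0.53j,-0.54+0.13j], [-1.04-0.23j,(-1.15-1.96j),(-0.93+2.02j)], [-0.30-1.04j,1.21-1.96j,-2.25+0.12j]]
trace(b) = -1.81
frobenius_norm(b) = 9.03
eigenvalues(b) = [(5.21+0j), (-3.51+2.08j), (-3.51-2.08j)]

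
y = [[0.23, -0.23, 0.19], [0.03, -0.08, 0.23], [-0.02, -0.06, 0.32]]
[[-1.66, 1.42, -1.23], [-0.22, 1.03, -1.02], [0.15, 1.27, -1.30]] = y @ [[-3.22, 4.99, 0.12],[4.99, 2.77, 2.49],[1.2, 4.81, -3.59]]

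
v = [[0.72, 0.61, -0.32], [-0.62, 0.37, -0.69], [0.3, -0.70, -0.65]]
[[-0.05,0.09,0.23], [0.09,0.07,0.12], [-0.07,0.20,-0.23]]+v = [[0.67, 0.70, -0.09], [-0.53, 0.44, -0.57], [0.23, -0.5, -0.88]]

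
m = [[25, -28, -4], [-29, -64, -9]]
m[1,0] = -29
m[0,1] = -28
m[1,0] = -29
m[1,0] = -29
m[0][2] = -4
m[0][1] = -28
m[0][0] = 25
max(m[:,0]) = 25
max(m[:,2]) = -4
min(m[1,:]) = -64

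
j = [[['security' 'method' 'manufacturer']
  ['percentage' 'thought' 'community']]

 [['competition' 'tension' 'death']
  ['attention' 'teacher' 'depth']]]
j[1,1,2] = 'depth'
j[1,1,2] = 'depth'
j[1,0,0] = 'competition'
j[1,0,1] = 'tension'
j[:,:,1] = [['method', 'thought'], ['tension', 'teacher']]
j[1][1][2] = 'depth'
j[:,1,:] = [['percentage', 'thought', 'community'], ['attention', 'teacher', 'depth']]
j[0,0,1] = 'method'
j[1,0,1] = 'tension'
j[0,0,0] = 'security'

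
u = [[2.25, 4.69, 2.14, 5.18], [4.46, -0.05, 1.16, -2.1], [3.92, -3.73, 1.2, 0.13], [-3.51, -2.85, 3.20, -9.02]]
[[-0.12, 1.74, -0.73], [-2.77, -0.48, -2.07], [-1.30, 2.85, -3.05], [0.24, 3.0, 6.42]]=u@ [[-0.53, -0.26, -0.75], [-0.15, -0.59, 0.22], [0.15, 1.34, 0.62], [0.28, 0.43, -0.27]]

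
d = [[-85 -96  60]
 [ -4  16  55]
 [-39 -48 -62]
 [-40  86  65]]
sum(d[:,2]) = 118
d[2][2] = -62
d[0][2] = 60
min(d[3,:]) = -40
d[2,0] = -39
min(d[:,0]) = -85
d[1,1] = 16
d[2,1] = -48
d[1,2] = 55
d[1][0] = -4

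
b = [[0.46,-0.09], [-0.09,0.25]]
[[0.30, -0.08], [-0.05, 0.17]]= b @ [[0.67, -0.04], [0.04, 0.67]]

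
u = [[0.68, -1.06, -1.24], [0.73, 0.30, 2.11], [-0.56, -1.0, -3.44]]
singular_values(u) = [4.45, 1.22, 0.0]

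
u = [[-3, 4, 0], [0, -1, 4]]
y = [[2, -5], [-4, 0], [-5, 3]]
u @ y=[[-22, 15], [-16, 12]]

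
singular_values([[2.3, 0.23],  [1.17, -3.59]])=[3.83, 2.23]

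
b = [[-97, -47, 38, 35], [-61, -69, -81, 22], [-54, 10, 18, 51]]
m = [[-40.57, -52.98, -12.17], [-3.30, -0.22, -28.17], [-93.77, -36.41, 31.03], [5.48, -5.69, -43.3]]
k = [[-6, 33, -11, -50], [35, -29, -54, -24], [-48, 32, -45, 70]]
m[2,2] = 31.03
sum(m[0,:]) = -105.72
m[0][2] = -12.17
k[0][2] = -11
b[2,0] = -54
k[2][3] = 70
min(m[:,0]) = -93.77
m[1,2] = -28.17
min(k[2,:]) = -48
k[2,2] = -45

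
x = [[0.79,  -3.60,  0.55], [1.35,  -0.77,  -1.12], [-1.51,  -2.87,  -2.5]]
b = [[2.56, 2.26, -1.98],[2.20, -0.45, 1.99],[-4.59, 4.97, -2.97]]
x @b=[[-8.42, 6.14, -10.36], [6.90, -2.17, -0.88], [1.3, -14.55, 4.7]]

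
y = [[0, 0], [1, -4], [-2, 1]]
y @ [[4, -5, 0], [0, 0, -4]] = [[0, 0, 0], [4, -5, 16], [-8, 10, -4]]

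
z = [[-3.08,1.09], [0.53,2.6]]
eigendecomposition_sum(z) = [[-3.13, 0.59], [0.29, -0.05]] + [[0.05, 0.5], [0.24, 2.65]]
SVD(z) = [[-0.96, -0.29], [-0.29, 0.96]] @ diag([3.3220342226316837, 2.584470666048254]) @ [[0.84, -0.54], [0.54, 0.84]]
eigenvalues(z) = [-3.18, 2.7]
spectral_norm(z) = 3.32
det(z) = -8.59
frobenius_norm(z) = 4.21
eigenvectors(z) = [[-1.00, -0.19], [0.09, -0.98]]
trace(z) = -0.48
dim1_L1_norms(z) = [4.17, 3.13]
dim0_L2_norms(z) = [3.13, 2.82]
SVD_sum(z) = [[-2.68, 1.72], [-0.81, 0.52]] + [[-0.4,-0.63],[1.34,2.08]]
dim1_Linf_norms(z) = [3.08, 2.6]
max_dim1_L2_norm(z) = 3.27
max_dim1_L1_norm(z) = 4.17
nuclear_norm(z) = 5.91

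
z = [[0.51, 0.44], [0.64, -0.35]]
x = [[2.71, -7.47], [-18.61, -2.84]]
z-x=[[-2.20,7.91], [19.25,2.49]]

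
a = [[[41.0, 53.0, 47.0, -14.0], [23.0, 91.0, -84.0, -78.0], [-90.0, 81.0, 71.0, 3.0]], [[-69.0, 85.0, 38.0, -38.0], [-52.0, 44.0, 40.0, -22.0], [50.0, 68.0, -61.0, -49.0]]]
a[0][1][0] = 23.0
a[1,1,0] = -52.0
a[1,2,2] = -61.0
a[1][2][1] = 68.0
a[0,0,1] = 53.0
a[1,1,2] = 40.0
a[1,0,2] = 38.0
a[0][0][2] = 47.0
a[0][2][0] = -90.0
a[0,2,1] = 81.0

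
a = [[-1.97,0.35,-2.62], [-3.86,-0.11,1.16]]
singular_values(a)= [4.34, 2.88]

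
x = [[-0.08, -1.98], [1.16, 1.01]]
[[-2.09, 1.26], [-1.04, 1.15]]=x @[[-1.88, 1.60], [1.13, -0.7]]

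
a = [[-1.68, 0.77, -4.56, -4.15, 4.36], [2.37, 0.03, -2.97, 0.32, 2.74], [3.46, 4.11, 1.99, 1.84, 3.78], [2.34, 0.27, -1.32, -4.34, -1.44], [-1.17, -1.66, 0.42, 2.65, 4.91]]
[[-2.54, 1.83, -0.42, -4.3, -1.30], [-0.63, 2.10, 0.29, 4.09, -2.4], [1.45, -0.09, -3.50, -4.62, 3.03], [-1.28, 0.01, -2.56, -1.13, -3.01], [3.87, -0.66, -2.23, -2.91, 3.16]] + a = [[-4.22, 2.6, -4.98, -8.45, 3.06],[1.74, 2.13, -2.68, 4.41, 0.34],[4.91, 4.02, -1.51, -2.78, 6.81],[1.06, 0.28, -3.88, -5.47, -4.45],[2.70, -2.32, -1.81, -0.26, 8.07]]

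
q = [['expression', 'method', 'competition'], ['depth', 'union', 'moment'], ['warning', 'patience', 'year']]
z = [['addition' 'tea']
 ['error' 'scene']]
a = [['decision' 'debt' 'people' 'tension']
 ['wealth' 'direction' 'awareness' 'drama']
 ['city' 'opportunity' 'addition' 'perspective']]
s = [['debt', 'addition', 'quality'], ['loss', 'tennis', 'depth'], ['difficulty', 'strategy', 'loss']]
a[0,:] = ['decision', 'debt', 'people', 'tension']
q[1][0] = 'depth'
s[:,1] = ['addition', 'tennis', 'strategy']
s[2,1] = 'strategy'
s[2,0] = 'difficulty'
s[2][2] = 'loss'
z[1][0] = 'error'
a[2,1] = 'opportunity'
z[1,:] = ['error', 'scene']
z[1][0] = 'error'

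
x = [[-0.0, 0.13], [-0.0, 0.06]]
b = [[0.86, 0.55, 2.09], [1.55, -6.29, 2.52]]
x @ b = [[0.20, -0.82, 0.33],[0.09, -0.38, 0.15]]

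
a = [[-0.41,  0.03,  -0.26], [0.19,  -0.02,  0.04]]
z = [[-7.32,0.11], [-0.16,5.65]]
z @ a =[[3.02, -0.22, 1.91], [1.14, -0.12, 0.27]]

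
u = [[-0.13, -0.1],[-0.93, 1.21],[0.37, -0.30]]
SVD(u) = [[-0.0, 0.84], [-0.96, -0.16], [0.29, -0.52]] @ diag([1.595219998884593, 0.19512343569812254]) @ [[0.63, -0.78], [-0.78, -0.63]]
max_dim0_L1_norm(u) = 1.61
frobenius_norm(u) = 1.61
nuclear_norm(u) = 1.79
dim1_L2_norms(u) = [0.16, 1.53, 0.48]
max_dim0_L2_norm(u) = 1.25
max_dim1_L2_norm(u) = 1.53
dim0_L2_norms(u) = [1.01, 1.25]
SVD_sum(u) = [[-0.00, 0.00], [-0.95, 1.19], [0.29, -0.36]] + [[-0.13, -0.10], [0.02, 0.02], [0.08, 0.06]]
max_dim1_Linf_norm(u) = 1.21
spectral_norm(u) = 1.60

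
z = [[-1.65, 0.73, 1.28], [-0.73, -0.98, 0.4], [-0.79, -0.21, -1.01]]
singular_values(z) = [2.28, 1.4, 1.05]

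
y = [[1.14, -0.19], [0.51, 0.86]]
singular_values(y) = [1.27, 0.85]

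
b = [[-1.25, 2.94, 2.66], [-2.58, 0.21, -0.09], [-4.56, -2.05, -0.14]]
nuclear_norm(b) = 10.49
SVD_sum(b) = [[-0.38, -0.11, 0.00], [-2.32, -0.67, 0.01], [-4.75, -1.37, 0.02]] + [[-0.89,3.14,2.54], [-0.14,0.50,0.41], [0.14,-0.50,-0.4]] + [[0.03, -0.09, 0.12], [-0.11, 0.38, -0.51], [0.05, -0.18, 0.24]]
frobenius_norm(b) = 7.00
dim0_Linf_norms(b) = [4.56, 2.94, 2.66]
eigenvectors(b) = [[(-0.02-0.63j), -0.02+0.63j, (0.12+0j)], [0.34-0.09j, (0.34+0.09j), (-0.62+0j)], [0.69+0.00j, (0.69-0j), (0.78+0j)]]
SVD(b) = [[-0.07, -0.98, -0.21], [-0.44, -0.16, 0.89], [-0.9, 0.15, -0.42]] @ diag([5.5233596721447356, 4.23905512482017, 0.7272617003947448]) @ [[0.96, 0.28, -0.0], [0.22, -0.76, -0.61], [-0.17, 0.59, -0.79]]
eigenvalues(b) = [(-0.99+4.48j), (-0.99-4.48j), (0.81+0j)]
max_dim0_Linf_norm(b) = 4.56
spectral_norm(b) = 5.52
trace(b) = -1.18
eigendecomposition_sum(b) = [[-0.63+2.17j, 1.52+0.61j, (1.31+0.16j)], [-1.25-0.07j, (-0.14+0.9j), 0.08+0.73j], [-2.32-0.77j, -0.72+1.62j, (-0.22+1.41j)]] + [[(-0.63-2.17j), (1.52-0.61j), 1.31-0.16j], [-1.25+0.07j, (-0.14-0.9j), 0.08-0.73j], [(-2.32+0.77j), -0.72-1.62j, -0.22-1.41j]] + [[0.01-0.00j, (-0.09+0j), (0.05+0j)], [-0.07+0.00j, (0.49-0j), (-0.25-0j)], [0.09-0.00j, -0.61+0.00j, 0.31+0.00j]]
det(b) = 17.03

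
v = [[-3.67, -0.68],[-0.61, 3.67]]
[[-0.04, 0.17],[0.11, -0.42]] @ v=[[0.04, 0.65], [-0.15, -1.62]]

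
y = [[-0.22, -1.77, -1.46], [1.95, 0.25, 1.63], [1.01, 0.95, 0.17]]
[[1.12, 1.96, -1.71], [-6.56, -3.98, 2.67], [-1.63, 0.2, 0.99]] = y @ [[-2.2, -0.2, 0.65], [0.90, 0.84, 0.20], [-1.53, -2.33, 0.83]]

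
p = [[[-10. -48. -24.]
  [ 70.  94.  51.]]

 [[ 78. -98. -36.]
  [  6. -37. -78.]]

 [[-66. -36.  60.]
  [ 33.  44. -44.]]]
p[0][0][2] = -24.0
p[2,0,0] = -66.0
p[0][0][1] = -48.0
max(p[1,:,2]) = -36.0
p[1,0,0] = 78.0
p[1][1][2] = -78.0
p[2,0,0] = -66.0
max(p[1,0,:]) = 78.0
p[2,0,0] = -66.0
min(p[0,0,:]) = -48.0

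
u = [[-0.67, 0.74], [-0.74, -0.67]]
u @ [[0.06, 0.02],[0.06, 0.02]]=[[0.0, 0.00], [-0.08, -0.03]]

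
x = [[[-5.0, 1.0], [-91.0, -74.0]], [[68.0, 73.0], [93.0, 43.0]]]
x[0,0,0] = -5.0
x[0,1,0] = -91.0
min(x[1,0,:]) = 68.0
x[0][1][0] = -91.0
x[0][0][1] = 1.0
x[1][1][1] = 43.0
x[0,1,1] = -74.0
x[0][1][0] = -91.0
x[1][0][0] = 68.0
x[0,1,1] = -74.0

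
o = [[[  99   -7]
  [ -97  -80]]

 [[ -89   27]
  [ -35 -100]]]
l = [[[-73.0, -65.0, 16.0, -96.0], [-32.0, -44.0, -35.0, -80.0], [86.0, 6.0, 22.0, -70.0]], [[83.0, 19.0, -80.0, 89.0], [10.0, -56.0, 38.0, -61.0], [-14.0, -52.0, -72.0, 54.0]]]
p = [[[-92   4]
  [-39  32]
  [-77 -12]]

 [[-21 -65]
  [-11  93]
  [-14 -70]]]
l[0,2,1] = 6.0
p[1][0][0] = -21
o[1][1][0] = -35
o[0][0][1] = -7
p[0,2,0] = -77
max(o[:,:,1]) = 27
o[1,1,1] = -100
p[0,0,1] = 4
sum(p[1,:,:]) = -88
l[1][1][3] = -61.0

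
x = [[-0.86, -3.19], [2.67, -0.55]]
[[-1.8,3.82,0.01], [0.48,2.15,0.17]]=x@[[0.28, 0.53, 0.06], [0.49, -1.34, -0.02]]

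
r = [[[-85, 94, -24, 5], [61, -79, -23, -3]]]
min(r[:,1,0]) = 61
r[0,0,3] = 5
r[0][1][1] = -79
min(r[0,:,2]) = -24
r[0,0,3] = 5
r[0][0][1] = 94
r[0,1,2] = -23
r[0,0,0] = -85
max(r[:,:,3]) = 5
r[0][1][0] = 61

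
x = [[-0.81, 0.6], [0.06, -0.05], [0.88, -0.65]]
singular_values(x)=[1.49, 0.0]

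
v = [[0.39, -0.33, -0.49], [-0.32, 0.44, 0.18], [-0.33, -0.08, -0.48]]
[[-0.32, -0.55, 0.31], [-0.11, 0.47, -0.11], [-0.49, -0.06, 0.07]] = v @ [[0.01,-0.47,0.41], [-0.7,0.58,0.23], [1.13,0.36,-0.47]]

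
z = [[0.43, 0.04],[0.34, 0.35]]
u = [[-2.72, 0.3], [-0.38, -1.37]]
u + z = [[-2.29,  0.34], [-0.04,  -1.02]]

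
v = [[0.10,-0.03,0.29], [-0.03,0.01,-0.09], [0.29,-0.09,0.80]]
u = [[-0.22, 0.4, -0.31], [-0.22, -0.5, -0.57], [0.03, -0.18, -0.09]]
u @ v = [[-0.12, 0.04, -0.35], [-0.17, 0.05, -0.47], [-0.02, 0.01, -0.05]]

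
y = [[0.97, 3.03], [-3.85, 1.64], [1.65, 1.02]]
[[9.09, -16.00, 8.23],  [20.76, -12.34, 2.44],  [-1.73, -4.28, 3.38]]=y @ [[-3.62, 0.84, 0.46], [4.16, -5.55, 2.57]]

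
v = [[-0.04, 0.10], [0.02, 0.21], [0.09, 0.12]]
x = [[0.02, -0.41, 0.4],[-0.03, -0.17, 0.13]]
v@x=[[-0.0, -0.0, -0.00], [-0.01, -0.04, 0.04], [-0.00, -0.06, 0.05]]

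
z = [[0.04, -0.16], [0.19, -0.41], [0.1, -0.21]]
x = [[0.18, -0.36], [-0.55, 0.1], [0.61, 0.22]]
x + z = [[0.22, -0.52], [-0.36, -0.31], [0.71, 0.01]]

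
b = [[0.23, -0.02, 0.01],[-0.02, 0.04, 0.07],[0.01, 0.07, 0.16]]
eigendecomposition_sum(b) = [[0.0,0.00,-0.00],[0.00,0.0,-0.0],[-0.0,-0.0,0.0]] + [[0.23, -0.02, 0.01], [-0.02, 0.00, -0.00], [0.01, -0.0, 0.0]] + [[0.0,  -0.0,  -0.0], [-0.0,  0.03,  0.07], [-0.0,  0.07,  0.16]]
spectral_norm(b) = 0.23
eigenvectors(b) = [[-0.10, -0.99, -0.02], [-0.9, 0.08, 0.42], [0.42, -0.06, 0.91]]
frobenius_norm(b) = 0.30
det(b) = 0.00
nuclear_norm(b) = 0.43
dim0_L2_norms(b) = [0.23, 0.08, 0.17]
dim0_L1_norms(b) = [0.26, 0.13, 0.24]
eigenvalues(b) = [0.01, 0.23, 0.19]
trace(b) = 0.43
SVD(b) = [[-0.99, -0.02, 0.1],[0.08, 0.42, 0.90],[-0.06, 0.91, -0.42]] @ diag([0.23223869867100977, 0.19218236739020217, 0.0055789339387882445]) @ [[-0.99,0.08,-0.06], [-0.02,0.42,0.91], [0.10,0.90,-0.42]]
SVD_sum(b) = [[0.23, -0.02, 0.01], [-0.02, 0.0, -0.0], [0.01, -0.0, 0.0]] + [[0.0, -0.0, -0.0],[-0.00, 0.03, 0.07],[-0.00, 0.07, 0.16]] + [[0.00, 0.00, -0.0], [0.00, 0.0, -0.00], [-0.0, -0.00, 0.0]]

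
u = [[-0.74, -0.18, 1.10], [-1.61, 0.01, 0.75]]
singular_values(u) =[2.14, 0.59]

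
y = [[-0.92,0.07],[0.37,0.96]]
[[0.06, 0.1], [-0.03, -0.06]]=y @ [[-0.07, -0.11], [-0.0, -0.02]]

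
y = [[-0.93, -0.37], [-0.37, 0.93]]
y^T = [[-0.93, -0.37], [-0.37, 0.93]]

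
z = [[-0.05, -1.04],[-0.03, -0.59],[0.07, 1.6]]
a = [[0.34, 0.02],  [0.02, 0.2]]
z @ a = [[-0.04, -0.21],  [-0.02, -0.12],  [0.06, 0.32]]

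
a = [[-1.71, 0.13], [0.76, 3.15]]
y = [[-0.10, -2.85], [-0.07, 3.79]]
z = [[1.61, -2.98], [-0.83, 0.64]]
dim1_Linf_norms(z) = [2.98, 0.83]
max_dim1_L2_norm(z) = 3.39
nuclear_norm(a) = 4.94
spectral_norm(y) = 4.74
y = z + a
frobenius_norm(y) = 4.74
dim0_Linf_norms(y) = [0.1, 3.79]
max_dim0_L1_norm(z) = 3.62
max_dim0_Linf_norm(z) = 2.98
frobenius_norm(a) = 3.67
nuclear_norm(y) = 4.86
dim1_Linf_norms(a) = [1.71, 3.15]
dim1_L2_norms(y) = [2.85, 3.79]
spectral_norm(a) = 3.26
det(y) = -0.58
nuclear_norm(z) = 3.93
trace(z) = 2.25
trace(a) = 1.44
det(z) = -1.44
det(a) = -5.49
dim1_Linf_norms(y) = [2.85, 3.79]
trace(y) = 3.69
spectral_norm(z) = 3.52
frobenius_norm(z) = 3.55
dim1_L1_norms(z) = [4.59, 1.47]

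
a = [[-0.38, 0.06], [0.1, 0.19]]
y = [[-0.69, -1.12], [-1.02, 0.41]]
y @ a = [[0.15, -0.25], [0.43, 0.02]]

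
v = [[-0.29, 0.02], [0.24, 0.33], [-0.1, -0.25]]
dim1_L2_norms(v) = [0.29, 0.41, 0.27]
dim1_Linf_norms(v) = [0.29, 0.33, 0.25]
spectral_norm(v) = 0.51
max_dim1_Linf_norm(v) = 0.33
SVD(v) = [[-0.35, -0.91], [0.79, -0.17], [-0.49, 0.37]] @ diag([0.5105505779171698, 0.2506753027093892]) @ [[0.67, 0.74], [0.74, -0.67]]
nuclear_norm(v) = 0.76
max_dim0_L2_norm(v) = 0.41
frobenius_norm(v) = 0.57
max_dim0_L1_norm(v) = 0.63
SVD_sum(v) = [[-0.12,-0.13], [0.27,0.30], [-0.17,-0.19]] + [[-0.17, 0.15], [-0.03, 0.03], [0.07, -0.06]]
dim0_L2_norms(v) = [0.39, 0.41]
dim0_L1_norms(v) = [0.63, 0.6]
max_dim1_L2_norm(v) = 0.41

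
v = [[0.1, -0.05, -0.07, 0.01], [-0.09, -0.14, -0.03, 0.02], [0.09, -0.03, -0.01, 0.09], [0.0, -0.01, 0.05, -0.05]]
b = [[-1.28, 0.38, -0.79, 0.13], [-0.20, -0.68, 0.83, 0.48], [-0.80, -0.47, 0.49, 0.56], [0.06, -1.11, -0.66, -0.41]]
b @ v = [[-0.23,0.03,0.09,-0.08], [0.12,0.08,0.05,0.04], [0.01,0.09,0.09,-0.0], [0.05,0.18,0.02,-0.06]]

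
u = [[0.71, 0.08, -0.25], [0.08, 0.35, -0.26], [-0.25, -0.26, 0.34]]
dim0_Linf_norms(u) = [0.71, 0.35, 0.34]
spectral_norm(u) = 0.91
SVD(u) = [[-0.79, 0.58, 0.22], [-0.35, -0.71, 0.62], [0.51, 0.41, 0.76]] @ diag([0.9068555933190166, 0.43527465423295497, 0.05786975244802859]) @ [[-0.79, -0.35, 0.51], [0.58, -0.71, 0.41], [0.22, 0.62, 0.76]]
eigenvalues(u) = [0.91, 0.44, 0.06]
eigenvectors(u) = [[0.79, 0.58, 0.22], [0.35, -0.71, 0.62], [-0.51, 0.41, 0.76]]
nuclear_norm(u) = 1.40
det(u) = 0.02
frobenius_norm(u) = 1.01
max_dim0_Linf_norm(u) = 0.71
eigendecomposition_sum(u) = [[0.56, 0.25, -0.36], [0.25, 0.11, -0.16], [-0.36, -0.16, 0.23]] + [[0.15, -0.18, 0.1], [-0.18, 0.22, -0.13], [0.1, -0.13, 0.07]] + [[0.00, 0.01, 0.01],  [0.01, 0.02, 0.03],  [0.01, 0.03, 0.03]]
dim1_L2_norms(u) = [0.76, 0.44, 0.5]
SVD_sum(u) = [[0.56, 0.25, -0.36], [0.25, 0.11, -0.16], [-0.36, -0.16, 0.23]] + [[0.15, -0.18, 0.1], [-0.18, 0.22, -0.13], [0.10, -0.13, 0.07]] + [[0.00,0.01,0.01], [0.01,0.02,0.03], [0.01,0.03,0.03]]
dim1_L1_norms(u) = [1.04, 0.69, 0.85]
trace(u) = 1.40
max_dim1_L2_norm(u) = 0.76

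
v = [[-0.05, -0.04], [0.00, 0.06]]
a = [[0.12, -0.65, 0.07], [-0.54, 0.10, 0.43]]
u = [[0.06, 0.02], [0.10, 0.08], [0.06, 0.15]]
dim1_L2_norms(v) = [0.06, 0.06]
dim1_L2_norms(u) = [0.06, 0.13, 0.16]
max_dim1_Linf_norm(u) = 0.15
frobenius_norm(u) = 0.22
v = a @ u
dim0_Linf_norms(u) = [0.1, 0.15]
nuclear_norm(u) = 0.27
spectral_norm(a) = 0.75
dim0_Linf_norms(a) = [0.54, 0.65, 0.43]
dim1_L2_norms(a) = [0.66, 0.7]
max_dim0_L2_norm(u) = 0.17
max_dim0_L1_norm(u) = 0.25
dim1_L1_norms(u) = [0.08, 0.18, 0.21]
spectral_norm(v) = 0.08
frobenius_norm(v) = 0.09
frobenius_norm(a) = 0.96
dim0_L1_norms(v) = [0.05, 0.1]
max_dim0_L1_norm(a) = 0.75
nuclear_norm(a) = 1.35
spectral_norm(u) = 0.21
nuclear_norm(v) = 0.12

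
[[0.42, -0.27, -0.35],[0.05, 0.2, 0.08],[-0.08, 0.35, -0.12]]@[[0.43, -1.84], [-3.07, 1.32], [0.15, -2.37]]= [[0.96, -0.30], [-0.58, -0.02], [-1.13, 0.89]]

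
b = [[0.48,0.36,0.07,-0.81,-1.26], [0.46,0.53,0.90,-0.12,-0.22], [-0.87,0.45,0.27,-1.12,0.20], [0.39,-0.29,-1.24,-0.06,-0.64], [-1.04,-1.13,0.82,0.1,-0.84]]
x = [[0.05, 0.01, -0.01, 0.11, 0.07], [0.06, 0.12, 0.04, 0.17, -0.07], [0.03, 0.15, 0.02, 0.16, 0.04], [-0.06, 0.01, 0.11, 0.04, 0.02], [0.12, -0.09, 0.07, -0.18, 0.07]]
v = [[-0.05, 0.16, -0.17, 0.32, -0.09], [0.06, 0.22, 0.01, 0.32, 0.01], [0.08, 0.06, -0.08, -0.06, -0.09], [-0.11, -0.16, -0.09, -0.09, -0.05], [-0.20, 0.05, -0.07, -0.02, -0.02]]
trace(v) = -0.02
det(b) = 0.01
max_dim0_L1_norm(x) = 0.66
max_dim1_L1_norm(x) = 0.53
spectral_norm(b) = 2.05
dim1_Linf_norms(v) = [0.32, 0.32, 0.09, 0.16, 0.2]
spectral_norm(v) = 0.56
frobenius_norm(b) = 3.50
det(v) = -0.00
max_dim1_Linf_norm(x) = 0.18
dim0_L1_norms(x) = [0.32, 0.38, 0.25, 0.66, 0.27]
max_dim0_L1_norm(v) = 0.81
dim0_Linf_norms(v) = [0.2, 0.22, 0.17, 0.32, 0.09]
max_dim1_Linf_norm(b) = 1.26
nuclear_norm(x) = 0.86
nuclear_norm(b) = 6.92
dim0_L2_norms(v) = [0.25, 0.33, 0.22, 0.47, 0.14]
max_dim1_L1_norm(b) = 3.93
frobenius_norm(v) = 0.67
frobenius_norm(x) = 0.45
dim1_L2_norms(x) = [0.14, 0.23, 0.23, 0.13, 0.25]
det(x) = -0.00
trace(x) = 0.30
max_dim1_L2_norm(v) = 0.41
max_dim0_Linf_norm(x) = 0.18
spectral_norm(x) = 0.38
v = b @ x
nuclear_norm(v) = 1.18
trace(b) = 0.38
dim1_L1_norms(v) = [0.79, 0.62, 0.37, 0.5, 0.36]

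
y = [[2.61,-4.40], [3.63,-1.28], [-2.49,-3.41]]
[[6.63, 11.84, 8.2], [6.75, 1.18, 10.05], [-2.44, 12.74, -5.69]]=y @ [[1.68, -0.79, 2.67], [-0.51, -3.16, -0.28]]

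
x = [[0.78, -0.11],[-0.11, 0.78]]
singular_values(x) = [0.89, 0.67]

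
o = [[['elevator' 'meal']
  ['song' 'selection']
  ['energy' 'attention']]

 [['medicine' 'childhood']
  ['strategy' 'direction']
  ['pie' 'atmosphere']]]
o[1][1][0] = 'strategy'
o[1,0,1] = 'childhood'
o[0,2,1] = 'attention'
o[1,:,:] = [['medicine', 'childhood'], ['strategy', 'direction'], ['pie', 'atmosphere']]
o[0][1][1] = 'selection'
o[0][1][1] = 'selection'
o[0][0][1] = 'meal'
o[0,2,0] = 'energy'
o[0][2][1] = 'attention'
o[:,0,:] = [['elevator', 'meal'], ['medicine', 'childhood']]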